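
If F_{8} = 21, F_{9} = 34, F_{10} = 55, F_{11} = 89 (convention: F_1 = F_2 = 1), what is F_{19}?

4181

By the addition formula F_{m+n} = F_m F_{n+1} + F_{m−1} F_n with m=9, n=10: F_{19} = 34·89 + 21·55 = 3026 + 1155 = 4181.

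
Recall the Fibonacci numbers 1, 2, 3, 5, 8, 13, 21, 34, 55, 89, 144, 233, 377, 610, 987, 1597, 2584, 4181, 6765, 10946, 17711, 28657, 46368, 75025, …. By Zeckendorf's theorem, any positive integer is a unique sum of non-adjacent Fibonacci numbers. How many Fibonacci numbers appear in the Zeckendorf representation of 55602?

Greedy algorithm:
largest Fibonacci ≤ 55602 is 46368; 55602 − 46368 = 9234
largest Fibonacci ≤ 9234 is 6765; 9234 − 6765 = 2469
largest Fibonacci ≤ 2469 is 1597; 2469 − 1597 = 872
largest Fibonacci ≤ 872 is 610; 872 − 610 = 262
largest Fibonacci ≤ 262 is 233; 262 − 233 = 29
largest Fibonacci ≤ 29 is 21; 29 − 21 = 8
largest Fibonacci ≤ 8 is 8; 8 − 8 = 0
55602 = 46368 + 6765 + 1597 + 610 + 233 + 21 + 8, which has 7 terms.

7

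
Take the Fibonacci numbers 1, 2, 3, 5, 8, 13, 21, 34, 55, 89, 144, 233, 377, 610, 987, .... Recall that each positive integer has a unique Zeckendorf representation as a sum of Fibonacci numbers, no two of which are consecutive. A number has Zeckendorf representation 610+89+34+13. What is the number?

610+89+34+13 = 746.

746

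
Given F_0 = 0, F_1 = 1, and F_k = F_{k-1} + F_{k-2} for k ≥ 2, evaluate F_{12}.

Iterating the recurrence up to F_{6} = 8 and F_{5} = 5:
F_{7} = F_{6} + F_{5} = 8 + 5 = 13
F_{8} = F_{7} + F_{6} = 13 + 8 = 21
F_{9} = F_{8} + F_{7} = 21 + 13 = 34
F_{10} = F_{9} + F_{8} = 34 + 21 = 55
F_{11} = F_{10} + F_{9} = 55 + 34 = 89
F_{12} = F_{11} + F_{10} = 89 + 55 = 144

144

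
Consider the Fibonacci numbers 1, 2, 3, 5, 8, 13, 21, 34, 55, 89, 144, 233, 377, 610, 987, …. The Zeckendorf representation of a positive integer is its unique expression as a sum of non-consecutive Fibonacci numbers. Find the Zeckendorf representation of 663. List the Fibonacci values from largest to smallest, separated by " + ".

610 + 34 + 13 + 5 + 1

Greedily peel off the largest Fibonacci term at each step:
take 610 (≤ 663); 663 − 610 = 53
take 34 (≤ 53); 53 − 34 = 19
take 13 (≤ 19); 19 − 13 = 6
take 5 (≤ 6); 6 − 5 = 1
take 1 (≤ 1); 1 − 1 = 0
So 663 = 610 + 34 + 13 + 5 + 1, with no two terms consecutive in the sequence.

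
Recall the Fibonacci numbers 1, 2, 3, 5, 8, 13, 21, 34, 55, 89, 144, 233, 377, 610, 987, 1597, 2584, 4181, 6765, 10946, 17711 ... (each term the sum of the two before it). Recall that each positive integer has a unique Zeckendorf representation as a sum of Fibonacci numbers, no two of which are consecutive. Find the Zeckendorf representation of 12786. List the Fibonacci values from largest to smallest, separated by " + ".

Greedy algorithm:
12786: greatest Fibonacci not exceeding it is 10946, leaving 1840
1840: greatest Fibonacci not exceeding it is 1597, leaving 243
243: greatest Fibonacci not exceeding it is 233, leaving 10
10: greatest Fibonacci not exceeding it is 8, leaving 2
2: greatest Fibonacci not exceeding it is 2, leaving 0
So 12786 = 10946 + 1597 + 233 + 8 + 2, with no two terms consecutive in the sequence.

10946 + 1597 + 233 + 8 + 2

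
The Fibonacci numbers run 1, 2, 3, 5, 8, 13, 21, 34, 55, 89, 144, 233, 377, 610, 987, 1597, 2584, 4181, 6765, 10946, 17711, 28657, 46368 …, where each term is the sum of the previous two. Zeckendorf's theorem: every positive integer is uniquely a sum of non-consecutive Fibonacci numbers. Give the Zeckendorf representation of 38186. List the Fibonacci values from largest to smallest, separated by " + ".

28657 + 6765 + 2584 + 144 + 34 + 2

largest Fibonacci ≤ 38186 is 28657; 38186 − 28657 = 9529
largest Fibonacci ≤ 9529 is 6765; 9529 − 6765 = 2764
largest Fibonacci ≤ 2764 is 2584; 2764 − 2584 = 180
largest Fibonacci ≤ 180 is 144; 180 − 144 = 36
largest Fibonacci ≤ 36 is 34; 36 − 34 = 2
largest Fibonacci ≤ 2 is 2; 2 − 2 = 0
So 38186 = 28657 + 6765 + 2584 + 144 + 34 + 2, with no two terms consecutive in the sequence.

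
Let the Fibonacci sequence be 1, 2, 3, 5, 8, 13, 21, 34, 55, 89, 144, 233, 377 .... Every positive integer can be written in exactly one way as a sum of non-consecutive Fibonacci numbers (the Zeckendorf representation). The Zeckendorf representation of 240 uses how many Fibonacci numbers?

Repeatedly subtract the largest Fibonacci number that fits:
240: greatest Fibonacci not exceeding it is 233, leaving 7
7: greatest Fibonacci not exceeding it is 5, leaving 2
2: greatest Fibonacci not exceeding it is 2, leaving 0
240 = 233 + 5 + 2, which has 3 terms.

3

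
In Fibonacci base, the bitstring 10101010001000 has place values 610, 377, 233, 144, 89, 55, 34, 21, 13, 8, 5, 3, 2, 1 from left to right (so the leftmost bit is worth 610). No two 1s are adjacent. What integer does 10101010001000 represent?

Summing the place values of the 1 bits: 610 + 233 + 89 + 34 + 5 = 971.

971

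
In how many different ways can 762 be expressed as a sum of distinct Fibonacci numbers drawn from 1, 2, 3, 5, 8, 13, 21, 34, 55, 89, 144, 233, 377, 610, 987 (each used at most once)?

Starting from the Zeckendorf form and repeatedly splitting a term F_k into F_{k−1} + F_{k−2} (when neither is already used) reaches every representation.
762 = 610+144+8 = 610+144+5+3 = 610+89+55+8 = … (19 more), for 22 in all.

22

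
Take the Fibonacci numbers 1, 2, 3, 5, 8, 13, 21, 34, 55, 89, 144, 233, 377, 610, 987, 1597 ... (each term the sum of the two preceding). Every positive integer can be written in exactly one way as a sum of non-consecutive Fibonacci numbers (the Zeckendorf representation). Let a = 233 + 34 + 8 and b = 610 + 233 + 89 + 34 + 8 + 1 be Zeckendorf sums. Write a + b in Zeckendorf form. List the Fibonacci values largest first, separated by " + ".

The two numbers are 275 and 975, so their sum is 1250.
1250 − 987 = 263
263 − 233 = 30
30 − 21 = 9
9 − 8 = 1
1 − 1 = 0

987 + 233 + 21 + 8 + 1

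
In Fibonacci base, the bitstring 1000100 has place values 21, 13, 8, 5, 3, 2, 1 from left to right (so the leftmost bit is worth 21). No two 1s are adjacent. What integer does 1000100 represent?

24

Summing the place values of the 1 bits: 21 + 3 = 24.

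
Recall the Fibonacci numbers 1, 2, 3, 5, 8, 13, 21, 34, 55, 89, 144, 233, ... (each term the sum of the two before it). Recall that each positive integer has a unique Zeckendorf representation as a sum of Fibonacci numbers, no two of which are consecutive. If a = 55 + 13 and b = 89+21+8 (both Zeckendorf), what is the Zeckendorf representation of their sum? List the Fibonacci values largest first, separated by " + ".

144 + 34 + 8

The two numbers are 68 and 118, so their sum is 186.
Greedily peel off the largest Fibonacci term at each step:
186: greatest Fibonacci not exceeding it is 144, leaving 42
42: greatest Fibonacci not exceeding it is 34, leaving 8
8: greatest Fibonacci not exceeding it is 8, leaving 0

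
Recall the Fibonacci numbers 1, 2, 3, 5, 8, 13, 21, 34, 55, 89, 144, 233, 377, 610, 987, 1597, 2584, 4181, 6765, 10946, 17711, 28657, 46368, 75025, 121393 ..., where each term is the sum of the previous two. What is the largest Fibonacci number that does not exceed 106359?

75025 ≤ 106359 < 121393, so the largest Fibonacci number not exceeding 106359 is 75025.

75025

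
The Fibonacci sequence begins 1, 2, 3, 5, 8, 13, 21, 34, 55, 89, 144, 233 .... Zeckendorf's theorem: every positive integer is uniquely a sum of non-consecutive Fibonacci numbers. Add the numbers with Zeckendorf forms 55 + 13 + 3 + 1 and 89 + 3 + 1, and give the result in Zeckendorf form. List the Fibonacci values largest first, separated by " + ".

144 + 21

The two numbers are 72 and 93, so their sum is 165.
Repeatedly subtract the largest Fibonacci number that fits:
165 − 144 = 21
21 − 21 = 0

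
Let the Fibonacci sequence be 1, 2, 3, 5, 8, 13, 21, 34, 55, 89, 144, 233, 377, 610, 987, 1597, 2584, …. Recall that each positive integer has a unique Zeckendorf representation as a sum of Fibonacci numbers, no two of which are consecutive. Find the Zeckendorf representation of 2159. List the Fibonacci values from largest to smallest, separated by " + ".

1597 + 377 + 144 + 34 + 5 + 2

Greedily peel off the largest Fibonacci term at each step:
2159: greatest Fibonacci not exceeding it is 1597, leaving 562
562: greatest Fibonacci not exceeding it is 377, leaving 185
185: greatest Fibonacci not exceeding it is 144, leaving 41
41: greatest Fibonacci not exceeding it is 34, leaving 7
7: greatest Fibonacci not exceeding it is 5, leaving 2
2: greatest Fibonacci not exceeding it is 2, leaving 0
So 2159 = 1597 + 377 + 144 + 34 + 5 + 2, with no two terms consecutive in the sequence.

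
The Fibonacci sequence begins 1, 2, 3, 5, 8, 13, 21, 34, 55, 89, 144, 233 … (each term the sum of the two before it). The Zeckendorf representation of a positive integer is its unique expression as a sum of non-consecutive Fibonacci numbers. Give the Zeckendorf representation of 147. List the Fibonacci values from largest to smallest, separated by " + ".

Greedily peel off the largest Fibonacci term at each step:
147 − 144 = 3
3 − 3 = 0
So 147 = 144 + 3, with no two terms consecutive in the sequence.

144 + 3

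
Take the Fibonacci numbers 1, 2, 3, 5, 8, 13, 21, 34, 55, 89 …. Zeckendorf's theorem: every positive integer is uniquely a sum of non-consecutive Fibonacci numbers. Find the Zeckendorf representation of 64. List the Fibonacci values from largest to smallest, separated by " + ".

55 + 8 + 1

Repeatedly subtract the largest Fibonacci number that fits:
take 55 (≤ 64); 64 − 55 = 9
take 8 (≤ 9); 9 − 8 = 1
take 1 (≤ 1); 1 − 1 = 0
So 64 = 55 + 8 + 1, with no two terms consecutive in the sequence.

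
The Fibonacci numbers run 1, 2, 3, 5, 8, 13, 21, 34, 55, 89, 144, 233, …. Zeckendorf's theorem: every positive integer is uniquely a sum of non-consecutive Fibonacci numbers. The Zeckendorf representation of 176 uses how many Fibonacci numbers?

4

largest Fibonacci ≤ 176 is 144; 176 − 144 = 32
largest Fibonacci ≤ 32 is 21; 32 − 21 = 11
largest Fibonacci ≤ 11 is 8; 11 − 8 = 3
largest Fibonacci ≤ 3 is 3; 3 − 3 = 0
176 = 144 + 21 + 8 + 3, which has 4 terms.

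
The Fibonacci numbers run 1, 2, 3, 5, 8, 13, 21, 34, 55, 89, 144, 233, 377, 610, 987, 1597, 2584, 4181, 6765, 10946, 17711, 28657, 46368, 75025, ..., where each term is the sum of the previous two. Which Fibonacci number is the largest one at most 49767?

46368

46368 ≤ 49767 < 75025, so the largest Fibonacci number not exceeding 49767 is 46368.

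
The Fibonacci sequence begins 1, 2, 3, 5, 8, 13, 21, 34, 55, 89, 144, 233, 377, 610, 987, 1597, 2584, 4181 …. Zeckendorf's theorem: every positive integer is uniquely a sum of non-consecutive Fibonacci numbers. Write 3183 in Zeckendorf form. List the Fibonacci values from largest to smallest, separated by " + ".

Repeatedly subtract the largest Fibonacci number that fits:
largest Fibonacci ≤ 3183 is 2584; 3183 − 2584 = 599
largest Fibonacci ≤ 599 is 377; 599 − 377 = 222
largest Fibonacci ≤ 222 is 144; 222 − 144 = 78
largest Fibonacci ≤ 78 is 55; 78 − 55 = 23
largest Fibonacci ≤ 23 is 21; 23 − 21 = 2
largest Fibonacci ≤ 2 is 2; 2 − 2 = 0
So 3183 = 2584 + 377 + 144 + 55 + 21 + 2, with no two terms consecutive in the sequence.

2584 + 377 + 144 + 55 + 21 + 2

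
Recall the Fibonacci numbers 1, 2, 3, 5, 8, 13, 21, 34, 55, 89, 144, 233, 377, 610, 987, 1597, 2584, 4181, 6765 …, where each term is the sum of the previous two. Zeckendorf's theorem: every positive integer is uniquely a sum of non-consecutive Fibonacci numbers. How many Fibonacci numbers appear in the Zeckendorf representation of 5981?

5981 − 4181 = 1800
1800 − 1597 = 203
203 − 144 = 59
59 − 55 = 4
4 − 3 = 1
1 − 1 = 0
5981 = 4181 + 1597 + 144 + 55 + 3 + 1, which has 6 terms.

6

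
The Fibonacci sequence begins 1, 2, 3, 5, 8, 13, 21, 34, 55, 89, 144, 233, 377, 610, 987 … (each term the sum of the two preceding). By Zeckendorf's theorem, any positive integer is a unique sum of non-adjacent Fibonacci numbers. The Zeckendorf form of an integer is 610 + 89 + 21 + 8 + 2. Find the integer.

730

610 + 89 + 21 + 8 + 2 = 730.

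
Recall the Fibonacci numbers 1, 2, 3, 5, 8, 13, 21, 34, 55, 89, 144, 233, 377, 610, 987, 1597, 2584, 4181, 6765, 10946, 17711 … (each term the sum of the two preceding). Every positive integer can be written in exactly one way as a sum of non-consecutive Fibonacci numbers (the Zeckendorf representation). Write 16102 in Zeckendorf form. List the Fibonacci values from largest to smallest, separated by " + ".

largest Fibonacci ≤ 16102 is 10946; 16102 − 10946 = 5156
largest Fibonacci ≤ 5156 is 4181; 5156 − 4181 = 975
largest Fibonacci ≤ 975 is 610; 975 − 610 = 365
largest Fibonacci ≤ 365 is 233; 365 − 233 = 132
largest Fibonacci ≤ 132 is 89; 132 − 89 = 43
largest Fibonacci ≤ 43 is 34; 43 − 34 = 9
largest Fibonacci ≤ 9 is 8; 9 − 8 = 1
largest Fibonacci ≤ 1 is 1; 1 − 1 = 0
So 16102 = 10946 + 4181 + 610 + 233 + 89 + 34 + 8 + 1, with no two terms consecutive in the sequence.

10946 + 4181 + 610 + 233 + 89 + 34 + 8 + 1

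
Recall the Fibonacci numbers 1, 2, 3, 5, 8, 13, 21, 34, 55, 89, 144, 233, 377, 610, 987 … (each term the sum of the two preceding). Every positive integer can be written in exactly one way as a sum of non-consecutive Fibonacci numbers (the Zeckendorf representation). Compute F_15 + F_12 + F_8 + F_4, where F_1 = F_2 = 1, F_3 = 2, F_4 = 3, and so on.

F_15 + F_12 + F_8 + F_4 = 610 + 144 + 21 + 3 = 778.

778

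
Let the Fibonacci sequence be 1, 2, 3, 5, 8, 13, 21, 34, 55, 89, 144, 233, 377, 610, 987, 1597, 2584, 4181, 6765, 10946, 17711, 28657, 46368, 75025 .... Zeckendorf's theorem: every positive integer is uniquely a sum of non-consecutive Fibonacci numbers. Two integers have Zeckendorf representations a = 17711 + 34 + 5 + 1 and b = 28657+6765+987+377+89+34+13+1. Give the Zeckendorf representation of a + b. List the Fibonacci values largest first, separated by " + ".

46368 + 6765 + 987 + 377 + 144 + 21 + 8 + 3 + 1

The two numbers are 17751 and 36923, so their sum is 54674.
Repeatedly subtract the largest Fibonacci number that fits:
largest Fibonacci ≤ 54674 is 46368; 54674 − 46368 = 8306
largest Fibonacci ≤ 8306 is 6765; 8306 − 6765 = 1541
largest Fibonacci ≤ 1541 is 987; 1541 − 987 = 554
largest Fibonacci ≤ 554 is 377; 554 − 377 = 177
largest Fibonacci ≤ 177 is 144; 177 − 144 = 33
largest Fibonacci ≤ 33 is 21; 33 − 21 = 12
largest Fibonacci ≤ 12 is 8; 12 − 8 = 4
largest Fibonacci ≤ 4 is 3; 4 − 3 = 1
largest Fibonacci ≤ 1 is 1; 1 − 1 = 0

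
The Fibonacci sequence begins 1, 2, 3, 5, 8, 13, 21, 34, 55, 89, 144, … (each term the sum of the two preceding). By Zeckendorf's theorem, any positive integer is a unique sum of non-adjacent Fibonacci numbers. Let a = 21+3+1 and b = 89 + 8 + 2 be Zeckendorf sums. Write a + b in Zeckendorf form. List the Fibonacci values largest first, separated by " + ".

89 + 34 + 1

The two numbers are 25 and 99, so their sum is 124.
Repeatedly subtract the largest Fibonacci number that fits:
124 − 89 = 35
35 − 34 = 1
1 − 1 = 0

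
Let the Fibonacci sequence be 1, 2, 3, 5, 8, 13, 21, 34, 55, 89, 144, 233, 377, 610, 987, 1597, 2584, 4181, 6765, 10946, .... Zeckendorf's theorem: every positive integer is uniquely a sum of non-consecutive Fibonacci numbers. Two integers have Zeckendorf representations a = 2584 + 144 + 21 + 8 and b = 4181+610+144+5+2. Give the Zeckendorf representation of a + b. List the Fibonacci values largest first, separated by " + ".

The two numbers are 2757 and 4942, so their sum is 7699.
Greedy algorithm:
subtract 6765 from 7699: 934 remains
subtract 610 from 934: 324 remains
subtract 233 from 324: 91 remains
subtract 89 from 91: 2 remains
subtract 2 from 2: 0 remains

6765 + 610 + 233 + 89 + 2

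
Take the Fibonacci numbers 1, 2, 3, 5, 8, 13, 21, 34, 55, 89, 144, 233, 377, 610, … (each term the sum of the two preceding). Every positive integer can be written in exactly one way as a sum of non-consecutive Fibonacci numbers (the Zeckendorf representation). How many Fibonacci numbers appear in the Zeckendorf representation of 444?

5

Repeatedly subtract the largest Fibonacci number that fits:
444: greatest Fibonacci not exceeding it is 377, leaving 67
67: greatest Fibonacci not exceeding it is 55, leaving 12
12: greatest Fibonacci not exceeding it is 8, leaving 4
4: greatest Fibonacci not exceeding it is 3, leaving 1
1: greatest Fibonacci not exceeding it is 1, leaving 0
444 = 377 + 55 + 8 + 3 + 1, which has 5 terms.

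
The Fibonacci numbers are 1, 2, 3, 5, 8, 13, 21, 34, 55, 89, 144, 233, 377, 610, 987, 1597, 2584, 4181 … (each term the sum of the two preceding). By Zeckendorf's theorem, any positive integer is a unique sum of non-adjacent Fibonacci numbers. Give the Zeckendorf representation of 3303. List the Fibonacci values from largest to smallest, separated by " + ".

largest Fibonacci ≤ 3303 is 2584; 3303 − 2584 = 719
largest Fibonacci ≤ 719 is 610; 719 − 610 = 109
largest Fibonacci ≤ 109 is 89; 109 − 89 = 20
largest Fibonacci ≤ 20 is 13; 20 − 13 = 7
largest Fibonacci ≤ 7 is 5; 7 − 5 = 2
largest Fibonacci ≤ 2 is 2; 2 − 2 = 0
So 3303 = 2584 + 610 + 89 + 13 + 5 + 2, with no two terms consecutive in the sequence.

2584 + 610 + 89 + 13 + 5 + 2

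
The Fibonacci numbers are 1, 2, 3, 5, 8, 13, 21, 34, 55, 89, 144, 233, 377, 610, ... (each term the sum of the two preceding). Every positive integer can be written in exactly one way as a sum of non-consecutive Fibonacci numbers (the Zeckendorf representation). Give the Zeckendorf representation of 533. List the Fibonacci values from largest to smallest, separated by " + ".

377 + 144 + 8 + 3 + 1

subtract 377 from 533: 156 remains
subtract 144 from 156: 12 remains
subtract 8 from 12: 4 remains
subtract 3 from 4: 1 remains
subtract 1 from 1: 0 remains
So 533 = 377 + 144 + 8 + 3 + 1, with no two terms consecutive in the sequence.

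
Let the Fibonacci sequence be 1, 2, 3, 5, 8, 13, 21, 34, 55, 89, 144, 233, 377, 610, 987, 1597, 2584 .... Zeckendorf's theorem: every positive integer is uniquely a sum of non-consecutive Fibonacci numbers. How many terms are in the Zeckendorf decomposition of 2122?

2122 − 1597 = 525
525 − 377 = 148
148 − 144 = 4
4 − 3 = 1
1 − 1 = 0
2122 = 1597 + 377 + 144 + 3 + 1, which has 5 terms.

5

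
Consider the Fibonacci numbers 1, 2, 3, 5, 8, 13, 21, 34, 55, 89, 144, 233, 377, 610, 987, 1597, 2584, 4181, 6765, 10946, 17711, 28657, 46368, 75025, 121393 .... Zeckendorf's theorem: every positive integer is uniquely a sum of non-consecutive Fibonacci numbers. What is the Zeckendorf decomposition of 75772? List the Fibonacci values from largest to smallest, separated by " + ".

75025 + 610 + 89 + 34 + 13 + 1

Greedy algorithm:
subtract 75025 from 75772: 747 remains
subtract 610 from 747: 137 remains
subtract 89 from 137: 48 remains
subtract 34 from 48: 14 remains
subtract 13 from 14: 1 remains
subtract 1 from 1: 0 remains
So 75772 = 75025 + 610 + 89 + 34 + 13 + 1, with no two terms consecutive in the sequence.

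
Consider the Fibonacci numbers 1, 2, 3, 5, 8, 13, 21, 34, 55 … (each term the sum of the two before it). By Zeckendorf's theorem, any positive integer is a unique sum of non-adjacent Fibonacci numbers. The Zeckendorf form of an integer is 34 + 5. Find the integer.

39

34 + 5 = 39.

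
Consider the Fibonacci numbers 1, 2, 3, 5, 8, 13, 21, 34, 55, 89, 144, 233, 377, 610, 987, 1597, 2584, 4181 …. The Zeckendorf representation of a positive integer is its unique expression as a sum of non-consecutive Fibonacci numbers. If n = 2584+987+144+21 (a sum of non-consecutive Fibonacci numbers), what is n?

2584+987+144+21 = 3736.

3736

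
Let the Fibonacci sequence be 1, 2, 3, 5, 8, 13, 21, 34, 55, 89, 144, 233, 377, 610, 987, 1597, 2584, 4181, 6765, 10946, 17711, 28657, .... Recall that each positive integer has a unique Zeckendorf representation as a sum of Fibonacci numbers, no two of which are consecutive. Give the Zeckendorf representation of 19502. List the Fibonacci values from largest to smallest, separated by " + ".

Greedy algorithm:
subtract 17711 from 19502: 1791 remains
subtract 1597 from 1791: 194 remains
subtract 144 from 194: 50 remains
subtract 34 from 50: 16 remains
subtract 13 from 16: 3 remains
subtract 3 from 3: 0 remains
So 19502 = 17711 + 1597 + 144 + 34 + 13 + 3, with no two terms consecutive in the sequence.

17711 + 1597 + 144 + 34 + 13 + 3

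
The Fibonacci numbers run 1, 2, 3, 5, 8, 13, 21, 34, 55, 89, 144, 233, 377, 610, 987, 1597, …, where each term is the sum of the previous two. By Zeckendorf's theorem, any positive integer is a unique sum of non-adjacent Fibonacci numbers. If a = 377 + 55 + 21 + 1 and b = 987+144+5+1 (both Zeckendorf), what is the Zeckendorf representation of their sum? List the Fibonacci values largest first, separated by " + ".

The two numbers are 454 and 1137, so their sum is 1591.
Greedily peel off the largest Fibonacci term at each step:
1591 − 987 = 604
604 − 377 = 227
227 − 144 = 83
83 − 55 = 28
28 − 21 = 7
7 − 5 = 2
2 − 2 = 0

987 + 377 + 144 + 55 + 21 + 5 + 2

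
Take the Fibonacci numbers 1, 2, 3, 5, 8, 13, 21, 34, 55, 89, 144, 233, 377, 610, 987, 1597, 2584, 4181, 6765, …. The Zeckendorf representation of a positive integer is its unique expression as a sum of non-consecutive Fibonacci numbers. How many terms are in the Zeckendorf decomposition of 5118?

5

Greedily peel off the largest Fibonacci term at each step:
4181 ≤ 5118 < 6765, so take 4181; remainder 937
610 ≤ 937 < 987, so take 610; remainder 327
233 ≤ 327 < 377, so take 233; remainder 94
89 ≤ 94 < 144, so take 89; remainder 5
5 ≤ 5 < 8, so take 5; remainder 0
5118 = 4181 + 610 + 233 + 89 + 5, which has 5 terms.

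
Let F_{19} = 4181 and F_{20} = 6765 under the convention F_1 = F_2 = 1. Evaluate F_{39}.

63245986

By F_{2k+1} = F_k² + F_{k+1}²: F_{39} = 4181² + 6765² = 17480761 + 45765225 = 63245986.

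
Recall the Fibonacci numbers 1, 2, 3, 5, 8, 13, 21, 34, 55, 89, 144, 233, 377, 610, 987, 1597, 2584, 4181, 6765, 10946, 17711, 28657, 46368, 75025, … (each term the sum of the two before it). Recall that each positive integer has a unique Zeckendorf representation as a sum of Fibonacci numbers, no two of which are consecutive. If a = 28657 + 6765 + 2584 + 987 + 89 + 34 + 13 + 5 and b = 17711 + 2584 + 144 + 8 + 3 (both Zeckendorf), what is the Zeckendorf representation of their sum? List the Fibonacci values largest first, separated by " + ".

The two numbers are 39134 and 20450, so their sum is 59584.
subtract 46368 from 59584: 13216 remains
subtract 10946 from 13216: 2270 remains
subtract 1597 from 2270: 673 remains
subtract 610 from 673: 63 remains
subtract 55 from 63: 8 remains
subtract 8 from 8: 0 remains

46368 + 10946 + 1597 + 610 + 55 + 8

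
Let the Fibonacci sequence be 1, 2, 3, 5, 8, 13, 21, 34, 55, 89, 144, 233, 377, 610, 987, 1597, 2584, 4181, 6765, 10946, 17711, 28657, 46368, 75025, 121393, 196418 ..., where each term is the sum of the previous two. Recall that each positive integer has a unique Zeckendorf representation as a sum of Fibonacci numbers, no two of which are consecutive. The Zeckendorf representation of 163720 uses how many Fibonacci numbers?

163720 − 121393 = 42327
42327 − 28657 = 13670
13670 − 10946 = 2724
2724 − 2584 = 140
140 − 89 = 51
51 − 34 = 17
17 − 13 = 4
4 − 3 = 1
1 − 1 = 0
163720 = 121393 + 28657 + 10946 + 2584 + 89 + 34 + 13 + 3 + 1, which has 9 terms.

9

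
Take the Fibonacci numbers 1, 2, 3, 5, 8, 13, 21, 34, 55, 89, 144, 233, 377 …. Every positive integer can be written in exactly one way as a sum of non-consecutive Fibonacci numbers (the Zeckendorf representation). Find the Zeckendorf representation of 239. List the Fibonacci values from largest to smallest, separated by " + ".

233 + 5 + 1

subtract 233 from 239: 6 remains
subtract 5 from 6: 1 remains
subtract 1 from 1: 0 remains
So 239 = 233 + 5 + 1, with no two terms consecutive in the sequence.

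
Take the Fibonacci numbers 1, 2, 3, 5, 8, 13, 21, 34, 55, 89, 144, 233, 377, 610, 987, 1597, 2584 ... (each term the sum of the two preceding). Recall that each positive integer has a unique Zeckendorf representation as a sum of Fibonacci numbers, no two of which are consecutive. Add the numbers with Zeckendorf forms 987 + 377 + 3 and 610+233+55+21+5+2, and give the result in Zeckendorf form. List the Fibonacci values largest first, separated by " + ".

The two numbers are 1367 and 926, so their sum is 2293.
2293 − 1597 = 696
696 − 610 = 86
86 − 55 = 31
31 − 21 = 10
10 − 8 = 2
2 − 2 = 0

1597 + 610 + 55 + 21 + 8 + 2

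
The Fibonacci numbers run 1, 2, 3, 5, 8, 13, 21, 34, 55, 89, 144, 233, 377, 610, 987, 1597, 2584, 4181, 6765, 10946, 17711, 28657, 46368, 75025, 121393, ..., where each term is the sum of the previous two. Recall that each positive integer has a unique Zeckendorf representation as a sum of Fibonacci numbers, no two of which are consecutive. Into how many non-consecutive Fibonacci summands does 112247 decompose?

8

112247: greatest Fibonacci not exceeding it is 75025, leaving 37222
37222: greatest Fibonacci not exceeding it is 28657, leaving 8565
8565: greatest Fibonacci not exceeding it is 6765, leaving 1800
1800: greatest Fibonacci not exceeding it is 1597, leaving 203
203: greatest Fibonacci not exceeding it is 144, leaving 59
59: greatest Fibonacci not exceeding it is 55, leaving 4
4: greatest Fibonacci not exceeding it is 3, leaving 1
1: greatest Fibonacci not exceeding it is 1, leaving 0
112247 = 75025 + 28657 + 6765 + 1597 + 144 + 55 + 3 + 1, which has 8 terms.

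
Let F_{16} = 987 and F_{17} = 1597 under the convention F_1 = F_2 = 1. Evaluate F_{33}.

3524578

By F_{2k+1} = F_k² + F_{k+1}²: F_{33} = 987² + 1597² = 974169 + 2550409 = 3524578.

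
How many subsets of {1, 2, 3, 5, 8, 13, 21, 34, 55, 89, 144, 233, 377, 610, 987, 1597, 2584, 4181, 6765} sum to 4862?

64

Starting from the Zeckendorf form and repeatedly splitting a term F_k into F_{k−1} + F_{k−2} (when neither is already used) reaches every representation.
4862 = 4181+610+55+13+3 = 4181+610+55+13+2+1 = 4181+610+55+8+5+3 = 4181+610+34+21+13+3 = … (60 more), for 64 in all.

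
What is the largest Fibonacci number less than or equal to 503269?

317811

317811 ≤ 503269 < 514229, so the largest Fibonacci number not exceeding 503269 is 317811.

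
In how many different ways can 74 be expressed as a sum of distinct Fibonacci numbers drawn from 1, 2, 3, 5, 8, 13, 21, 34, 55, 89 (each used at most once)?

74 = 55+13+5+1 = 55+13+3+2+1 = 34+21+13+5+1 = 55+8+5+3+2+1 = … (2 more), for 6 in all.

6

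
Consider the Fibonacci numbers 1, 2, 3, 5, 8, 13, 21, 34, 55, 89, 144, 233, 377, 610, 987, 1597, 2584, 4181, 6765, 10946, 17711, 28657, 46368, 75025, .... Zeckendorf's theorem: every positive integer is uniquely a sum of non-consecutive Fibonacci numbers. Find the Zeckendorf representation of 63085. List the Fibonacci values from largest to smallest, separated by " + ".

46368 + 10946 + 4181 + 987 + 377 + 144 + 55 + 21 + 5 + 1

Greedily peel off the largest Fibonacci term at each step:
63085: greatest Fibonacci not exceeding it is 46368, leaving 16717
16717: greatest Fibonacci not exceeding it is 10946, leaving 5771
5771: greatest Fibonacci not exceeding it is 4181, leaving 1590
1590: greatest Fibonacci not exceeding it is 987, leaving 603
603: greatest Fibonacci not exceeding it is 377, leaving 226
226: greatest Fibonacci not exceeding it is 144, leaving 82
82: greatest Fibonacci not exceeding it is 55, leaving 27
27: greatest Fibonacci not exceeding it is 21, leaving 6
6: greatest Fibonacci not exceeding it is 5, leaving 1
1: greatest Fibonacci not exceeding it is 1, leaving 0
So 63085 = 46368 + 10946 + 4181 + 987 + 377 + 144 + 55 + 21 + 5 + 1, with no two terms consecutive in the sequence.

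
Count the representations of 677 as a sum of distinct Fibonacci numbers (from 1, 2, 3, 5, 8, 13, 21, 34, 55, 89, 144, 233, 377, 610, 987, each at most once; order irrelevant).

Each representation comes from the Zeckendorf form by replacing some F_k with F_{k−1} + F_{k−2} where possible.
677 = 610+55+8+3+1 = 610+34+21+8+3+1 = 377+233+55+8+3+1 = … (3 more), for 6 in all.

6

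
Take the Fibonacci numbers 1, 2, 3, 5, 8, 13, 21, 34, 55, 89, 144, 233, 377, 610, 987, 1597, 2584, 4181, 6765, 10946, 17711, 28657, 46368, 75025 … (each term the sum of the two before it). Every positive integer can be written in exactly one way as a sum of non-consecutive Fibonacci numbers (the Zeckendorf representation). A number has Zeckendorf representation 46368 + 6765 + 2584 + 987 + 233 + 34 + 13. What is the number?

56984

46368 + 6765 + 2584 + 987 + 233 + 34 + 13 = 56984.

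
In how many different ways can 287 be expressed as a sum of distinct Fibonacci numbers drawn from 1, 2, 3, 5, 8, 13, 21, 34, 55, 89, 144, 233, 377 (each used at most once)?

Each representation comes from the Zeckendorf form by replacing some F_k with F_{k−1} + F_{k−2} where possible.
287 = 233+34+13+5+2 = 144+89+34+13+5+2 — 2 representations.

2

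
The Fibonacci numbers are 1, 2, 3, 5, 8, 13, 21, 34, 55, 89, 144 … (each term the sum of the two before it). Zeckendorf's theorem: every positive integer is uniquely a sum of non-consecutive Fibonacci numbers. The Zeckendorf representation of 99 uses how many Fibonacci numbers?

3

Greedily peel off the largest Fibonacci term at each step:
take 89 (≤ 99); 99 − 89 = 10
take 8 (≤ 10); 10 − 8 = 2
take 2 (≤ 2); 2 − 2 = 0
99 = 89 + 8 + 2, which has 3 terms.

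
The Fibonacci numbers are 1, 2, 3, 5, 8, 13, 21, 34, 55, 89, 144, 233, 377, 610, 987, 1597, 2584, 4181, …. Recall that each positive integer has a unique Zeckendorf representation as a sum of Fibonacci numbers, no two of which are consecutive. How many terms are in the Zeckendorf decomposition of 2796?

Greedily peel off the largest Fibonacci term at each step:
largest Fibonacci ≤ 2796 is 2584; 2796 − 2584 = 212
largest Fibonacci ≤ 212 is 144; 212 − 144 = 68
largest Fibonacci ≤ 68 is 55; 68 − 55 = 13
largest Fibonacci ≤ 13 is 13; 13 − 13 = 0
2796 = 2584 + 144 + 55 + 13, which has 4 terms.

4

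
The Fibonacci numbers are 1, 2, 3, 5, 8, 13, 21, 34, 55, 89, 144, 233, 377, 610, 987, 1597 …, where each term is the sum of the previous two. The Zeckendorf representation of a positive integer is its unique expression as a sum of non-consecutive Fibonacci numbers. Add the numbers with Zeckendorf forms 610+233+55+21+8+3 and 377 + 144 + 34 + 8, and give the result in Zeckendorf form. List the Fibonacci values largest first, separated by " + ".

The two numbers are 930 and 563, so their sum is 1493.
largest Fibonacci ≤ 1493 is 987; 1493 − 987 = 506
largest Fibonacci ≤ 506 is 377; 506 − 377 = 129
largest Fibonacci ≤ 129 is 89; 129 − 89 = 40
largest Fibonacci ≤ 40 is 34; 40 − 34 = 6
largest Fibonacci ≤ 6 is 5; 6 − 5 = 1
largest Fibonacci ≤ 1 is 1; 1 − 1 = 0

987 + 377 + 89 + 34 + 5 + 1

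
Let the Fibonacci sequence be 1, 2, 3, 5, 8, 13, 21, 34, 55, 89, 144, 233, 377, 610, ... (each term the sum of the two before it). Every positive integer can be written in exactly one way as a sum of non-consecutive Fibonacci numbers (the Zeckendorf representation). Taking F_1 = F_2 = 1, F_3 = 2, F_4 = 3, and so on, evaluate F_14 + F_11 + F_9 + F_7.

513

F_14 + F_11 + F_9 + F_7 = 377 + 89 + 34 + 13 = 513.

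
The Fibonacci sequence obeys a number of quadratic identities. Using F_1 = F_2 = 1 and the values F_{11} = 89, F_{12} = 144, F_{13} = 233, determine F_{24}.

By the addition formula F_{m+n} = F_m F_{n+1} + F_{m−1} F_n with m=13, n=11: F_{24} = 233·144 + 144·89 = 33552 + 12816 = 46368.

46368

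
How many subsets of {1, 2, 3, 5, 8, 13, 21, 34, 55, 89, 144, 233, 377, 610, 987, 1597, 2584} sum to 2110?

28

Starting from the Zeckendorf form and repeatedly splitting a term F_k into F_{k−1} + F_{k−2} (when neither is already used) reaches every representation.
2110 = 1597+377+89+34+13 = 1597+377+89+34+8+5 = 1597+233+144+89+34+13 = 1597+377+89+34+8+3+2 = … (24 more), for 28 in all.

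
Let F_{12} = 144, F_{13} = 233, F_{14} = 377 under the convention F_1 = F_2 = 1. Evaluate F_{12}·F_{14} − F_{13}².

-1

144·377 − 233² = 54288 − 54289 = -1. (Cassini's identity: F_{k−1}F_{k+1} − F_k² = (−1)^k.)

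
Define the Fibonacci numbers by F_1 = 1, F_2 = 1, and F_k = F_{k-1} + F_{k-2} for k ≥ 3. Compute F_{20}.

6765

Iterating the recurrence up to F_{12} = 144 and F_{11} = 89:
F_{13} = F_{12} + F_{11} = 144 + 89 = 233
F_{14} = F_{13} + F_{12} = 233 + 144 = 377
F_{15} = F_{14} + F_{13} = 377 + 233 = 610
F_{16} = F_{15} + F_{14} = 610 + 377 = 987
F_{17} = F_{16} + F_{15} = 987 + 610 = 1597
F_{18} = F_{17} + F_{16} = 1597 + 987 = 2584
F_{19} = F_{18} + F_{17} = 2584 + 1597 = 4181
F_{20} = F_{19} + F_{18} = 4181 + 2584 = 6765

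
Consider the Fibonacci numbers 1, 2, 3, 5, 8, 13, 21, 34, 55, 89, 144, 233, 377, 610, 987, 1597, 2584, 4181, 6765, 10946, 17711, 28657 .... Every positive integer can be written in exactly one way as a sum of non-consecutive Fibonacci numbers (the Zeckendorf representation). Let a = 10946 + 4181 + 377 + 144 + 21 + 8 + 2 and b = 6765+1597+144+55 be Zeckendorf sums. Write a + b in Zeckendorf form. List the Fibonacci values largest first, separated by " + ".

The two numbers are 15679 and 8561, so their sum is 24240.
Greedy algorithm:
24240 − 17711 = 6529
6529 − 4181 = 2348
2348 − 1597 = 751
751 − 610 = 141
141 − 89 = 52
52 − 34 = 18
18 − 13 = 5
5 − 5 = 0

17711 + 4181 + 1597 + 610 + 89 + 34 + 13 + 5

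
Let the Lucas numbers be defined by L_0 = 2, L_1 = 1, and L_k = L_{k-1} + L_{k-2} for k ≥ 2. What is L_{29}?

1149851

Iterating the recurrence up to L_{21} = 24476 and L_{20} = 15127:
L_{22} = L_{21} + L_{20} = 24476 + 15127 = 39603
L_{23} = L_{22} + L_{21} = 39603 + 24476 = 64079
L_{24} = L_{23} + L_{22} = 64079 + 39603 = 103682
L_{25} = L_{24} + L_{23} = 103682 + 64079 = 167761
L_{26} = L_{25} + L_{24} = 167761 + 103682 = 271443
L_{27} = L_{26} + L_{25} = 271443 + 167761 = 439204
L_{28} = L_{27} + L_{26} = 439204 + 271443 = 710647
L_{29} = L_{28} + L_{27} = 710647 + 439204 = 1149851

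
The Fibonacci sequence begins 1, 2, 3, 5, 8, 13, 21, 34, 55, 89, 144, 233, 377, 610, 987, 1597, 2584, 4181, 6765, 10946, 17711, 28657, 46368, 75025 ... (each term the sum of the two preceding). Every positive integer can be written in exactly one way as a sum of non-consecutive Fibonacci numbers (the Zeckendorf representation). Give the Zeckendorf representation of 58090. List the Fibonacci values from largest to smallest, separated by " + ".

58090: greatest Fibonacci not exceeding it is 46368, leaving 11722
11722: greatest Fibonacci not exceeding it is 10946, leaving 776
776: greatest Fibonacci not exceeding it is 610, leaving 166
166: greatest Fibonacci not exceeding it is 144, leaving 22
22: greatest Fibonacci not exceeding it is 21, leaving 1
1: greatest Fibonacci not exceeding it is 1, leaving 0
So 58090 = 46368 + 10946 + 610 + 144 + 21 + 1, with no two terms consecutive in the sequence.

46368 + 10946 + 610 + 144 + 21 + 1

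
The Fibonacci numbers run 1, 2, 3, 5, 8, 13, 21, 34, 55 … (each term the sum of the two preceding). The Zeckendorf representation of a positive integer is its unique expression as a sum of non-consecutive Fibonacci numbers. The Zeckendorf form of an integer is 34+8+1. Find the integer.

43

34+8+1 = 43.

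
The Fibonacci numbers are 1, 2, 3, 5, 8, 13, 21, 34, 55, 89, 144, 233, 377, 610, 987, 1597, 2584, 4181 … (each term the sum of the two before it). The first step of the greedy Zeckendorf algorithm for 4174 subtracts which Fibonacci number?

2584 ≤ 4174 < 4181, so the largest Fibonacci number not exceeding 4174 is 2584.

2584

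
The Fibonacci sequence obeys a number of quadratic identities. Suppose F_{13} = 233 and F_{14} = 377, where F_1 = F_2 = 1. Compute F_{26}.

121393

By the doubling identity F_{2k} = F_k(2F_{k+1} − F_k): F_{26} = 233·(2·377 − 233) = 233·521 = 121393.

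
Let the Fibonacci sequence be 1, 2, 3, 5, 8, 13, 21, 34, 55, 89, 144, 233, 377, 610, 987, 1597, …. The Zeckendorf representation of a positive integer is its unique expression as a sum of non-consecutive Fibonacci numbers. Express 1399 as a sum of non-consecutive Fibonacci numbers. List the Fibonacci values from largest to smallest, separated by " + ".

987 + 377 + 34 + 1

1399: greatest Fibonacci not exceeding it is 987, leaving 412
412: greatest Fibonacci not exceeding it is 377, leaving 35
35: greatest Fibonacci not exceeding it is 34, leaving 1
1: greatest Fibonacci not exceeding it is 1, leaving 0
So 1399 = 987 + 377 + 34 + 1, with no two terms consecutive in the sequence.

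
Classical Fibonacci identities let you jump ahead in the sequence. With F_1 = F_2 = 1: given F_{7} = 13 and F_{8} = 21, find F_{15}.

610

By F_{2k+1} = F_k² + F_{k+1}²: F_{15} = 13² + 21² = 169 + 441 = 610.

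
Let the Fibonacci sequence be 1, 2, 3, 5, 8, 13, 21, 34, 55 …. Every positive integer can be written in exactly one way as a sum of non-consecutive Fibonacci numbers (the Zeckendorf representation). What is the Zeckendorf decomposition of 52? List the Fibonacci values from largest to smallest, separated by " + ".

34 + 13 + 5

52: greatest Fibonacci not exceeding it is 34, leaving 18
18: greatest Fibonacci not exceeding it is 13, leaving 5
5: greatest Fibonacci not exceeding it is 5, leaving 0
So 52 = 34 + 13 + 5, with no two terms consecutive in the sequence.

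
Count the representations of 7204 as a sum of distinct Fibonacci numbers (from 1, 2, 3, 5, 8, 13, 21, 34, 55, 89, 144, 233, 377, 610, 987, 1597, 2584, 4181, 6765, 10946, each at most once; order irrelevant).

Starting from the Zeckendorf form and repeatedly splitting a term F_k into F_{k−1} + F_{k−2} (when neither is already used) reaches every representation.
7204 = 6765+377+55+5+2 = 6765+377+34+21+5+2 = 6765+233+144+55+5+2 = 4181+2584+377+55+5+2 = … (25 more), for 29 in all.

29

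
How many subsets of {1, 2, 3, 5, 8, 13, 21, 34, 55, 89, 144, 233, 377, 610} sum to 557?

Starting from the Zeckendorf form and repeatedly splitting a term F_k into F_{k−1} + F_{k−2} (when neither is already used) reaches every representation.
557 = 377+144+34+2 = 377+144+21+13+2 = 377+89+55+34+2 = 377+144+21+8+5+2 = … (5 more), for 9 in all.

9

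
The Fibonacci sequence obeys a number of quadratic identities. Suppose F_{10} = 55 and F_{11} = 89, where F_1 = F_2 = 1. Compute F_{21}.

By F_{2k+1} = F_k² + F_{k+1}²: F_{21} = 55² + 89² = 3025 + 7921 = 10946.

10946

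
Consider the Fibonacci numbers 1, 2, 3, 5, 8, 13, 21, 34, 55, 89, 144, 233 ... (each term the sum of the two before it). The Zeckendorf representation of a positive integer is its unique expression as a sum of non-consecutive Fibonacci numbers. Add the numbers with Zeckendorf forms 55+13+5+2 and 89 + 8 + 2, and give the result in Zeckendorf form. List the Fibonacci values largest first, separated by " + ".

144 + 21 + 8 + 1

The two numbers are 75 and 99, so their sum is 174.
Greedily peel off the largest Fibonacci term at each step:
take 144 (≤ 174); 174 − 144 = 30
take 21 (≤ 30); 30 − 21 = 9
take 8 (≤ 9); 9 − 8 = 1
take 1 (≤ 1); 1 − 1 = 0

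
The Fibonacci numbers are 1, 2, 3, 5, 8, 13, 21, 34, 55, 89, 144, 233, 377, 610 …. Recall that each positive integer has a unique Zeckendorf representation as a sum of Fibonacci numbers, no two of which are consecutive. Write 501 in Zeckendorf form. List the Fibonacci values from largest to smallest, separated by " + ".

Greedily peel off the largest Fibonacci term at each step:
subtract 377 from 501: 124 remains
subtract 89 from 124: 35 remains
subtract 34 from 35: 1 remains
subtract 1 from 1: 0 remains
So 501 = 377 + 89 + 34 + 1, with no two terms consecutive in the sequence.

377 + 89 + 34 + 1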